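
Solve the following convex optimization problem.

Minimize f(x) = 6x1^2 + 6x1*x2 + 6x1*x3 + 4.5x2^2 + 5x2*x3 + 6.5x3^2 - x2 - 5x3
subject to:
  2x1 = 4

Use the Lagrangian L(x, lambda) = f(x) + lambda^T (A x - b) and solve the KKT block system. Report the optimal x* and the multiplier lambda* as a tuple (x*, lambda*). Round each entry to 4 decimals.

Form the Lagrangian:
  L(x, lambda) = (1/2) x^T Q x + c^T x + lambda^T (A x - b)
Stationarity (grad_x L = 0): Q x + c + A^T lambda = 0.
Primal feasibility: A x = b.

This gives the KKT block system:
  [ Q   A^T ] [ x     ]   [-c ]
  [ A    0  ] [ lambda ] = [ b ]

Solving the linear system:
  x*      = (2, -1.1739, -0.087)
  lambda* = (-8.2174)
  f(x*)   = 17.2391

x* = (2, -1.1739, -0.087), lambda* = (-8.2174)


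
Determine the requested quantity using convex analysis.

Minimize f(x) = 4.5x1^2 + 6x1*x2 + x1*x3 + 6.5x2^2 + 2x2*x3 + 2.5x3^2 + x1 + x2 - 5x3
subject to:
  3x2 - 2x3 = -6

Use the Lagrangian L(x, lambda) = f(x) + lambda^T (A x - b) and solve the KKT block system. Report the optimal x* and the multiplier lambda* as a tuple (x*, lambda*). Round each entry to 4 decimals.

Form the Lagrangian:
  L(x, lambda) = (1/2) x^T Q x + c^T x + lambda^T (A x - b)
Stationarity (grad_x L = 0): Q x + c + A^T lambda = 0.
Primal feasibility: A x = b.

This gives the KKT block system:
  [ Q   A^T ] [ x     ]   [-c ]
  [ A    0  ] [ lambda ] = [ b ]

Solving the linear system:
  x*      = (0.2037, -0.7778, 1.8333)
  lambda* = (1.4074)
  f(x*)   = -0.6481

x* = (0.2037, -0.7778, 1.8333), lambda* = (1.4074)


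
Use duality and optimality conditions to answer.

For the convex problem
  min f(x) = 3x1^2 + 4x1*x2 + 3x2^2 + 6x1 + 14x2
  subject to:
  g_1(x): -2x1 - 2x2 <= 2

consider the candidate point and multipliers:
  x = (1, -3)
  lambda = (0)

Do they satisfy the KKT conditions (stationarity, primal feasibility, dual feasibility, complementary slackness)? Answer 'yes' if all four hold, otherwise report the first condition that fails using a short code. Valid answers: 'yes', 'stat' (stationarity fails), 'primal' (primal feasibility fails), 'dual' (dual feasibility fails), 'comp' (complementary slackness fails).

Gradient of f: grad f(x) = Q x + c = (0, 0)
Constraint values g_i(x) = a_i^T x - b_i:
  g_1((1, -3)) = 2
Stationarity residual: grad f(x) + sum_i lambda_i a_i = (0, 0)
  -> stationarity OK
Primal feasibility (all g_i <= 0): FAILS
Dual feasibility (all lambda_i >= 0): OK
Complementary slackness (lambda_i * g_i(x) = 0 for all i): OK

Verdict: the first failing condition is primal_feasibility -> primal.

primal


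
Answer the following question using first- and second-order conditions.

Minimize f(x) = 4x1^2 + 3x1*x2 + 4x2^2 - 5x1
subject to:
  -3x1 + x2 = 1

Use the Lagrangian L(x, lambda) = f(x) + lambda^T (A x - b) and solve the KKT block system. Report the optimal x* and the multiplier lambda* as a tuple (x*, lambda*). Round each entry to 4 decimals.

Form the Lagrangian:
  L(x, lambda) = (1/2) x^T Q x + c^T x + lambda^T (A x - b)
Stationarity (grad_x L = 0): Q x + c + A^T lambda = 0.
Primal feasibility: A x = b.

This gives the KKT block system:
  [ Q   A^T ] [ x     ]   [-c ]
  [ A    0  ] [ lambda ] = [ b ]

Solving the linear system:
  x*      = (-0.2245, 0.3265)
  lambda* = (-1.9388)
  f(x*)   = 1.5306

x* = (-0.2245, 0.3265), lambda* = (-1.9388)


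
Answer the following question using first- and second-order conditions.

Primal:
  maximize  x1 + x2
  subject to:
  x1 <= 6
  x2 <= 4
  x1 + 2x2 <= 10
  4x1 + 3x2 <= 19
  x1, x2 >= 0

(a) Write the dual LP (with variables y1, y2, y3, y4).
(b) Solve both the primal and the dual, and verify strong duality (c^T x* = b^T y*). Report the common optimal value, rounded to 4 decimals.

The standard primal-dual pair for 'max c^T x s.t. A x <= b, x >= 0' is:
  Dual:  min b^T y  s.t.  A^T y >= c,  y >= 0.

So the dual LP is:
  minimize  6y1 + 4y2 + 10y3 + 19y4
  subject to:
    y1 + y3 + 4y4 >= 1
    y2 + 2y3 + 3y4 >= 1
    y1, y2, y3, y4 >= 0

Solving the primal: x* = (1.75, 4).
  primal value c^T x* = 5.75.
Solving the dual: y* = (0, 0.25, 0, 0.25).
  dual value b^T y* = 5.75.
Strong duality: c^T x* = b^T y*. Confirmed.

5.75


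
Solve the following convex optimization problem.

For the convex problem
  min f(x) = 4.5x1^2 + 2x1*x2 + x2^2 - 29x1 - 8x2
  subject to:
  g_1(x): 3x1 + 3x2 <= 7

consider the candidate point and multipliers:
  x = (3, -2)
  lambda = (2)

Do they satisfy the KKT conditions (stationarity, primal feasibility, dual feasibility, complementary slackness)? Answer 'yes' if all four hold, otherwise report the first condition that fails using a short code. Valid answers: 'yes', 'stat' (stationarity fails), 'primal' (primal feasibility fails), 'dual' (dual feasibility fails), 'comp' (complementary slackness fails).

Gradient of f: grad f(x) = Q x + c = (-6, -6)
Constraint values g_i(x) = a_i^T x - b_i:
  g_1((3, -2)) = -4
Stationarity residual: grad f(x) + sum_i lambda_i a_i = (0, 0)
  -> stationarity OK
Primal feasibility (all g_i <= 0): OK
Dual feasibility (all lambda_i >= 0): OK
Complementary slackness (lambda_i * g_i(x) = 0 for all i): FAILS

Verdict: the first failing condition is complementary_slackness -> comp.

comp


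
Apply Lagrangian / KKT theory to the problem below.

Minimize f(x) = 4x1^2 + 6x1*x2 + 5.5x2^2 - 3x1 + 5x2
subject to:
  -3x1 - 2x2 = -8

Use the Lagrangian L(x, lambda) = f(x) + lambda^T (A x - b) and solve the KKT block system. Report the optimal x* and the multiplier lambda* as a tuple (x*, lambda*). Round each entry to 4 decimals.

Form the Lagrangian:
  L(x, lambda) = (1/2) x^T Q x + c^T x + lambda^T (A x - b)
Stationarity (grad_x L = 0): Q x + c + A^T lambda = 0.
Primal feasibility: A x = b.

This gives the KKT block system:
  [ Q   A^T ] [ x     ]   [-c ]
  [ A    0  ] [ lambda ] = [ b ]

Solving the linear system:
  x*      = (3.5593, -1.339)
  lambda* = (5.8136)
  f(x*)   = 14.5678

x* = (3.5593, -1.339), lambda* = (5.8136)


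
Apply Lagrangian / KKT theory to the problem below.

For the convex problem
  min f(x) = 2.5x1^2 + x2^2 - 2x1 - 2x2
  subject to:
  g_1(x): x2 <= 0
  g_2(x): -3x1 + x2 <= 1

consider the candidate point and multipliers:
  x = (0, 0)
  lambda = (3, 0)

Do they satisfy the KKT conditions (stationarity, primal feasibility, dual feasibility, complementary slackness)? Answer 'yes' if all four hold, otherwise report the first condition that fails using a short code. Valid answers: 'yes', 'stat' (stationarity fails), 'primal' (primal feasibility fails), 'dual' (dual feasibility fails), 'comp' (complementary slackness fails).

Gradient of f: grad f(x) = Q x + c = (-2, -2)
Constraint values g_i(x) = a_i^T x - b_i:
  g_1((0, 0)) = 0
  g_2((0, 0)) = -1
Stationarity residual: grad f(x) + sum_i lambda_i a_i = (-2, 1)
  -> stationarity FAILS
Primal feasibility (all g_i <= 0): OK
Dual feasibility (all lambda_i >= 0): OK
Complementary slackness (lambda_i * g_i(x) = 0 for all i): OK

Verdict: the first failing condition is stationarity -> stat.

stat


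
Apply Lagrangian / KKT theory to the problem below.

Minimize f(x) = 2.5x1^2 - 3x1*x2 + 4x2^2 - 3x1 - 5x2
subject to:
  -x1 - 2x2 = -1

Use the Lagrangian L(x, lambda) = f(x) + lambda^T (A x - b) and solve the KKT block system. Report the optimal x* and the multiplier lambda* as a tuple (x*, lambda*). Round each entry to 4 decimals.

Form the Lagrangian:
  L(x, lambda) = (1/2) x^T Q x + c^T x + lambda^T (A x - b)
Stationarity (grad_x L = 0): Q x + c + A^T lambda = 0.
Primal feasibility: A x = b.

This gives the KKT block system:
  [ Q   A^T ] [ x     ]   [-c ]
  [ A    0  ] [ lambda ] = [ b ]

Solving the linear system:
  x*      = (0.4, 0.3)
  lambda* = (-1.9)
  f(x*)   = -2.3

x* = (0.4, 0.3), lambda* = (-1.9)


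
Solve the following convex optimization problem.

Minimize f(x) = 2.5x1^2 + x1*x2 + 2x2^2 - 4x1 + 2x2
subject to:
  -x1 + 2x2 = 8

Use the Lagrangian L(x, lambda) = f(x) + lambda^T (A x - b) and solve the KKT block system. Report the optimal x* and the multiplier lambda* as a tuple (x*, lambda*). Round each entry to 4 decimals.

Form the Lagrangian:
  L(x, lambda) = (1/2) x^T Q x + c^T x + lambda^T (A x - b)
Stationarity (grad_x L = 0): Q x + c + A^T lambda = 0.
Primal feasibility: A x = b.

This gives the KKT block system:
  [ Q   A^T ] [ x     ]   [-c ]
  [ A    0  ] [ lambda ] = [ b ]

Solving the linear system:
  x*      = (-1.2857, 3.3571)
  lambda* = (-7.0714)
  f(x*)   = 34.2143

x* = (-1.2857, 3.3571), lambda* = (-7.0714)


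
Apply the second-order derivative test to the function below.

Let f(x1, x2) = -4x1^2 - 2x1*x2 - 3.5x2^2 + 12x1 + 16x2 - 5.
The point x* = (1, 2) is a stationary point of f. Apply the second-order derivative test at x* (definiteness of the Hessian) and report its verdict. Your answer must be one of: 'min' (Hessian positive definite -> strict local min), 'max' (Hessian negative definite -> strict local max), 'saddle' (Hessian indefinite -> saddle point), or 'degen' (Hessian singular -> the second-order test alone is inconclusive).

Compute the Hessian H = grad^2 f:
  H = [[-8, -2], [-2, -7]]
Verify stationarity: grad f(x*) = H x* + g = (0, 0).
Eigenvalues of H: -9.5616, -5.4384.
Both eigenvalues < 0, so H is negative definite -> x* is a strict local max.

max


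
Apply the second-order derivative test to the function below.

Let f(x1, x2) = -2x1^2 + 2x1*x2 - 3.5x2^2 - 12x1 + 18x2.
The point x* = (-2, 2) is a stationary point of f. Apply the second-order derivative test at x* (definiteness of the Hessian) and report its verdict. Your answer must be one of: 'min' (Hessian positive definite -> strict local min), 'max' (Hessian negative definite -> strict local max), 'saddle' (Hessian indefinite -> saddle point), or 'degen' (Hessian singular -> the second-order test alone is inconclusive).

Compute the Hessian H = grad^2 f:
  H = [[-4, 2], [2, -7]]
Verify stationarity: grad f(x*) = H x* + g = (0, 0).
Eigenvalues of H: -8, -3.
Both eigenvalues < 0, so H is negative definite -> x* is a strict local max.

max


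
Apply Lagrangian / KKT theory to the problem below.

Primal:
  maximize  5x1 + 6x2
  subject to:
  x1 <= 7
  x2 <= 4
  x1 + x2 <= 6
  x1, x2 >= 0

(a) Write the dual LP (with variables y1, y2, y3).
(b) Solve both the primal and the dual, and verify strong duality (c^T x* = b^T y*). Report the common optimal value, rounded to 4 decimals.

The standard primal-dual pair for 'max c^T x s.t. A x <= b, x >= 0' is:
  Dual:  min b^T y  s.t.  A^T y >= c,  y >= 0.

So the dual LP is:
  minimize  7y1 + 4y2 + 6y3
  subject to:
    y1 + y3 >= 5
    y2 + y3 >= 6
    y1, y2, y3 >= 0

Solving the primal: x* = (2, 4).
  primal value c^T x* = 34.
Solving the dual: y* = (0, 1, 5).
  dual value b^T y* = 34.
Strong duality: c^T x* = b^T y*. Confirmed.

34


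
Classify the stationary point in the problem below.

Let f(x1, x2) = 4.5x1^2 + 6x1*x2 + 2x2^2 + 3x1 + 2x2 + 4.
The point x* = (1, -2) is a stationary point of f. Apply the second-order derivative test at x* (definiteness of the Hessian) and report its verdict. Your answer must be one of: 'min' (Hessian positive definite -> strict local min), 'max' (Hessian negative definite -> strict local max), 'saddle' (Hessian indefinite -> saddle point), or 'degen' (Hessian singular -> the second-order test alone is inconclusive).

Compute the Hessian H = grad^2 f:
  H = [[9, 6], [6, 4]]
Verify stationarity: grad f(x*) = H x* + g = (0, 0).
Eigenvalues of H: 0, 13.
H has a zero eigenvalue (singular; positive semidefinite but not definite), so H is neither positive definite, negative definite, nor indefinite. The second-order test alone is inconclusive -> degen.
(Indeed, f is constant along the null direction of H through x*, so x* is not a strict local extremum.)

degen


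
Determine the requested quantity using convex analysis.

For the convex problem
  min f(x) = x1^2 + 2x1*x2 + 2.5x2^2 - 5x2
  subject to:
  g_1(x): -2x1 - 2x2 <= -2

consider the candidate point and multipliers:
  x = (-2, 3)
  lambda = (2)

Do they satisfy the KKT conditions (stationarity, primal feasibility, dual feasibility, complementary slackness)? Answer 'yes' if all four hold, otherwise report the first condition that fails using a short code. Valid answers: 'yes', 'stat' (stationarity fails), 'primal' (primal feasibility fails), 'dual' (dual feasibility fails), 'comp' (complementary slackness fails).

Gradient of f: grad f(x) = Q x + c = (2, 6)
Constraint values g_i(x) = a_i^T x - b_i:
  g_1((-2, 3)) = 0
Stationarity residual: grad f(x) + sum_i lambda_i a_i = (-2, 2)
  -> stationarity FAILS
Primal feasibility (all g_i <= 0): OK
Dual feasibility (all lambda_i >= 0): OK
Complementary slackness (lambda_i * g_i(x) = 0 for all i): OK

Verdict: the first failing condition is stationarity -> stat.

stat


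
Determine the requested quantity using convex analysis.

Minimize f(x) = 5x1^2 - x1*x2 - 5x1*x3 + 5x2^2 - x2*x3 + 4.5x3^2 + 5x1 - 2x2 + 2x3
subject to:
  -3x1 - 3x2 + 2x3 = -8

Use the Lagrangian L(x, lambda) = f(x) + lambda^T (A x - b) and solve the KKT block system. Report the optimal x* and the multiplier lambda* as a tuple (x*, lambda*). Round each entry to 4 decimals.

Form the Lagrangian:
  L(x, lambda) = (1/2) x^T Q x + c^T x + lambda^T (A x - b)
Stationarity (grad_x L = 0): Q x + c + A^T lambda = 0.
Primal feasibility: A x = b.

This gives the KKT block system:
  [ Q   A^T ] [ x     ]   [-c ]
  [ A    0  ] [ lambda ] = [ b ]

Solving the linear system:
  x*      = (0.6643, 1.5483, -0.6812)
  lambda* = (4.5)
  f(x*)   = 17.4312

x* = (0.6643, 1.5483, -0.6812), lambda* = (4.5)


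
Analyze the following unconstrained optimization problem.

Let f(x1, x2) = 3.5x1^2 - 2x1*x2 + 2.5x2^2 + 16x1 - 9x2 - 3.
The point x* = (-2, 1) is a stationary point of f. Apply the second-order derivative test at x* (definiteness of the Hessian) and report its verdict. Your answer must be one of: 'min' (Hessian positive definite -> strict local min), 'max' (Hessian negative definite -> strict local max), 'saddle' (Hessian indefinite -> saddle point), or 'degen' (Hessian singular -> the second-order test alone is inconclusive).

Compute the Hessian H = grad^2 f:
  H = [[7, -2], [-2, 5]]
Verify stationarity: grad f(x*) = H x* + g = (0, 0).
Eigenvalues of H: 3.7639, 8.2361.
Both eigenvalues > 0, so H is positive definite -> x* is a strict local min.

min


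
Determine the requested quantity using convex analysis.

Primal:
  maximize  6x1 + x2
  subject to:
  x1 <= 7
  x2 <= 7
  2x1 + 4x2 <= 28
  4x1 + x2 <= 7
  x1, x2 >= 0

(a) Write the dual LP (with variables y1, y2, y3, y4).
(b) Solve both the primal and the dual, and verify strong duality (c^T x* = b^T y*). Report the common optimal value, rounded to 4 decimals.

The standard primal-dual pair for 'max c^T x s.t. A x <= b, x >= 0' is:
  Dual:  min b^T y  s.t.  A^T y >= c,  y >= 0.

So the dual LP is:
  minimize  7y1 + 7y2 + 28y3 + 7y4
  subject to:
    y1 + 2y3 + 4y4 >= 6
    y2 + 4y3 + y4 >= 1
    y1, y2, y3, y4 >= 0

Solving the primal: x* = (1.75, 0).
  primal value c^T x* = 10.5.
Solving the dual: y* = (0, 0, 0, 1.5).
  dual value b^T y* = 10.5.
Strong duality: c^T x* = b^T y*. Confirmed.

10.5


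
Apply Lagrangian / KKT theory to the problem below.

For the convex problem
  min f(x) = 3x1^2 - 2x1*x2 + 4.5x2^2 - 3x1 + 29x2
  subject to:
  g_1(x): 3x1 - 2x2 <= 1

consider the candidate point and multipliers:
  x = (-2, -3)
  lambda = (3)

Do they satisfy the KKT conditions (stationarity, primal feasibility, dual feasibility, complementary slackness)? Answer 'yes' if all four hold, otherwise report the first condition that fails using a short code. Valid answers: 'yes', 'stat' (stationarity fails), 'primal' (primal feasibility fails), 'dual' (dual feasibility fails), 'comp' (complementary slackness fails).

Gradient of f: grad f(x) = Q x + c = (-9, 6)
Constraint values g_i(x) = a_i^T x - b_i:
  g_1((-2, -3)) = -1
Stationarity residual: grad f(x) + sum_i lambda_i a_i = (0, 0)
  -> stationarity OK
Primal feasibility (all g_i <= 0): OK
Dual feasibility (all lambda_i >= 0): OK
Complementary slackness (lambda_i * g_i(x) = 0 for all i): FAILS

Verdict: the first failing condition is complementary_slackness -> comp.

comp


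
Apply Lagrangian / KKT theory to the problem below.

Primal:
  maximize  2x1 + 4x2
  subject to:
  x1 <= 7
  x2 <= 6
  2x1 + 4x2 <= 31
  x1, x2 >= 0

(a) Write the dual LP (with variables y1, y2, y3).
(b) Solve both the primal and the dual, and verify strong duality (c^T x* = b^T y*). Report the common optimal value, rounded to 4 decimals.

The standard primal-dual pair for 'max c^T x s.t. A x <= b, x >= 0' is:
  Dual:  min b^T y  s.t.  A^T y >= c,  y >= 0.

So the dual LP is:
  minimize  7y1 + 6y2 + 31y3
  subject to:
    y1 + 2y3 >= 2
    y2 + 4y3 >= 4
    y1, y2, y3 >= 0

Solving the primal: x* = (3.5, 6).
  primal value c^T x* = 31.
Solving the dual: y* = (0, 0, 1).
  dual value b^T y* = 31.
Strong duality: c^T x* = b^T y*. Confirmed.

31


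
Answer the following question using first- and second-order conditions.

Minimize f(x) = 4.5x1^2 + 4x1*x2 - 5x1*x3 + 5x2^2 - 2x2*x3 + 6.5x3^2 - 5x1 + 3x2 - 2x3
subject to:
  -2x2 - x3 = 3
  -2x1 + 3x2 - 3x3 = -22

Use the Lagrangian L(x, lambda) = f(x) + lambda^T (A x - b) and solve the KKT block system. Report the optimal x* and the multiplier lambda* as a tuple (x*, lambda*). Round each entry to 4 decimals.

Form the Lagrangian:
  L(x, lambda) = (1/2) x^T Q x + c^T x + lambda^T (A x - b)
Stationarity (grad_x L = 0): Q x + c + A^T lambda = 0.
Primal feasibility: A x = b.

This gives the KKT block system:
  [ Q   A^T ] [ x     ]   [-c ]
  [ A    0  ] [ lambda ] = [ b ]

Solving the linear system:
  x*      = (3.8321, -2.5929, 2.1857)
  lambda* = (0.156, 4.0945)
  f(x*)   = 29.1504

x* = (3.8321, -2.5929, 2.1857), lambda* = (0.156, 4.0945)


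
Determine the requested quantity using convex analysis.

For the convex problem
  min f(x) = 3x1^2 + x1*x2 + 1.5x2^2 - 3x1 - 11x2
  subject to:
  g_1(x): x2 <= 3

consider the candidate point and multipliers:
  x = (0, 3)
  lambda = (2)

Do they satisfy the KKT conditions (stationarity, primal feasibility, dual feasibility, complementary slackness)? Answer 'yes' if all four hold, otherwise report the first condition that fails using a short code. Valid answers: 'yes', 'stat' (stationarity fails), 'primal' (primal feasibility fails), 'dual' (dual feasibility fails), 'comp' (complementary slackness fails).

Gradient of f: grad f(x) = Q x + c = (0, -2)
Constraint values g_i(x) = a_i^T x - b_i:
  g_1((0, 3)) = 0
Stationarity residual: grad f(x) + sum_i lambda_i a_i = (0, 0)
  -> stationarity OK
Primal feasibility (all g_i <= 0): OK
Dual feasibility (all lambda_i >= 0): OK
Complementary slackness (lambda_i * g_i(x) = 0 for all i): OK

Verdict: yes, KKT holds.

yes


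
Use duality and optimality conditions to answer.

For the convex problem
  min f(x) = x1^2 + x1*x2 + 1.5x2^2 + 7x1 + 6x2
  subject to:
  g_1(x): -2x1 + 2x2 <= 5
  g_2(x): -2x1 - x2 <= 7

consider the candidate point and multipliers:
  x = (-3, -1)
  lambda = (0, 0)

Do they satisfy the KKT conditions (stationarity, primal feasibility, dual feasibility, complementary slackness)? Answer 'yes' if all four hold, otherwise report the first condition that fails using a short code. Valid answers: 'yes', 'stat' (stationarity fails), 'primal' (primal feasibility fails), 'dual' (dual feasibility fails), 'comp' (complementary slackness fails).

Gradient of f: grad f(x) = Q x + c = (0, 0)
Constraint values g_i(x) = a_i^T x - b_i:
  g_1((-3, -1)) = -1
  g_2((-3, -1)) = 0
Stationarity residual: grad f(x) + sum_i lambda_i a_i = (0, 0)
  -> stationarity OK
Primal feasibility (all g_i <= 0): OK
Dual feasibility (all lambda_i >= 0): OK
Complementary slackness (lambda_i * g_i(x) = 0 for all i): OK

Verdict: yes, KKT holds.

yes


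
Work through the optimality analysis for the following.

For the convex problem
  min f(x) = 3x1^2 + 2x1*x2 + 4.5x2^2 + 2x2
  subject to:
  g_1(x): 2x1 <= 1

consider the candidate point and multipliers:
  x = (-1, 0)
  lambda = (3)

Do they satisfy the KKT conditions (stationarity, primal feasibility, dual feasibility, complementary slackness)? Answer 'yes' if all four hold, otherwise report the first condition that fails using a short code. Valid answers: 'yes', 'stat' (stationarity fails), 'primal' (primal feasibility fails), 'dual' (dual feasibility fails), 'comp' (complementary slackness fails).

Gradient of f: grad f(x) = Q x + c = (-6, 0)
Constraint values g_i(x) = a_i^T x - b_i:
  g_1((-1, 0)) = -3
Stationarity residual: grad f(x) + sum_i lambda_i a_i = (0, 0)
  -> stationarity OK
Primal feasibility (all g_i <= 0): OK
Dual feasibility (all lambda_i >= 0): OK
Complementary slackness (lambda_i * g_i(x) = 0 for all i): FAILS

Verdict: the first failing condition is complementary_slackness -> comp.

comp


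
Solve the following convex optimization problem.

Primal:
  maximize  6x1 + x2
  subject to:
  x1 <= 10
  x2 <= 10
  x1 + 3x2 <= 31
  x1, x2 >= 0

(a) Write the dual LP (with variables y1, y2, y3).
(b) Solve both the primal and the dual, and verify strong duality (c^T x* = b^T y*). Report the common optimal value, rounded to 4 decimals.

The standard primal-dual pair for 'max c^T x s.t. A x <= b, x >= 0' is:
  Dual:  min b^T y  s.t.  A^T y >= c,  y >= 0.

So the dual LP is:
  minimize  10y1 + 10y2 + 31y3
  subject to:
    y1 + y3 >= 6
    y2 + 3y3 >= 1
    y1, y2, y3 >= 0

Solving the primal: x* = (10, 7).
  primal value c^T x* = 67.
Solving the dual: y* = (5.6667, 0, 0.3333).
  dual value b^T y* = 67.
Strong duality: c^T x* = b^T y*. Confirmed.

67


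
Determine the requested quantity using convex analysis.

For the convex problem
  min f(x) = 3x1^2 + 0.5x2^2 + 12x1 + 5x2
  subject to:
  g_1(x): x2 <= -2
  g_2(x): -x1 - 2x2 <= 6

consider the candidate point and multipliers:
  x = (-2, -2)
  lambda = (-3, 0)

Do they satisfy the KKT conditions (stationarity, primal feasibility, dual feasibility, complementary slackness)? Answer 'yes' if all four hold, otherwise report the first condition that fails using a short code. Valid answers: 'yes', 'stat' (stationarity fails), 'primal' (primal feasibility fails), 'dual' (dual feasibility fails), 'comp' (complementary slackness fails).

Gradient of f: grad f(x) = Q x + c = (0, 3)
Constraint values g_i(x) = a_i^T x - b_i:
  g_1((-2, -2)) = 0
  g_2((-2, -2)) = 0
Stationarity residual: grad f(x) + sum_i lambda_i a_i = (0, 0)
  -> stationarity OK
Primal feasibility (all g_i <= 0): OK
Dual feasibility (all lambda_i >= 0): FAILS
Complementary slackness (lambda_i * g_i(x) = 0 for all i): OK

Verdict: the first failing condition is dual_feasibility -> dual.

dual


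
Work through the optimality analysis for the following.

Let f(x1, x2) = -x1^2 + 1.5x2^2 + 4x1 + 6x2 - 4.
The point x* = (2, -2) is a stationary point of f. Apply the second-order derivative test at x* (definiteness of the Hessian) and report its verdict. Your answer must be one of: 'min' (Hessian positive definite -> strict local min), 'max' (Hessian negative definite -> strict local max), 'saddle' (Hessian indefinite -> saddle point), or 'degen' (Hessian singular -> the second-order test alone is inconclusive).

Compute the Hessian H = grad^2 f:
  H = [[-2, 0], [0, 3]]
Verify stationarity: grad f(x*) = H x* + g = (0, 0).
Eigenvalues of H: -2, 3.
Eigenvalues have mixed signs, so H is indefinite -> x* is a saddle point.

saddle


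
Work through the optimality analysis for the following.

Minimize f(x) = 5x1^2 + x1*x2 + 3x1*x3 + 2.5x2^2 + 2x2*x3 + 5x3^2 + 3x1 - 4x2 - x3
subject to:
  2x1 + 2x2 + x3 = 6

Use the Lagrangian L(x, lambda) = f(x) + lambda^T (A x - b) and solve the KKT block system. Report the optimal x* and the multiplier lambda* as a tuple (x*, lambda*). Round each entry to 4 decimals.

Form the Lagrangian:
  L(x, lambda) = (1/2) x^T Q x + c^T x + lambda^T (A x - b)
Stationarity (grad_x L = 0): Q x + c + A^T lambda = 0.
Primal feasibility: A x = b.

This gives the KKT block system:
  [ Q   A^T ] [ x     ]   [-c ]
  [ A    0  ] [ lambda ] = [ b ]

Solving the linear system:
  x*      = (0.4022, 2.636, -0.0764)
  lambda* = (-4.7146)
  f(x*)   = 9.5135

x* = (0.4022, 2.636, -0.0764), lambda* = (-4.7146)


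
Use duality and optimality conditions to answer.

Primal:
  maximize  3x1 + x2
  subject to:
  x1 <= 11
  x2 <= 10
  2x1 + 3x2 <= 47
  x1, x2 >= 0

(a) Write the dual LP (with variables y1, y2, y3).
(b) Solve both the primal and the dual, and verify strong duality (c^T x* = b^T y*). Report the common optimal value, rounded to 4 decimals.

The standard primal-dual pair for 'max c^T x s.t. A x <= b, x >= 0' is:
  Dual:  min b^T y  s.t.  A^T y >= c,  y >= 0.

So the dual LP is:
  minimize  11y1 + 10y2 + 47y3
  subject to:
    y1 + 2y3 >= 3
    y2 + 3y3 >= 1
    y1, y2, y3 >= 0

Solving the primal: x* = (11, 8.3333).
  primal value c^T x* = 41.3333.
Solving the dual: y* = (2.3333, 0, 0.3333).
  dual value b^T y* = 41.3333.
Strong duality: c^T x* = b^T y*. Confirmed.

41.3333


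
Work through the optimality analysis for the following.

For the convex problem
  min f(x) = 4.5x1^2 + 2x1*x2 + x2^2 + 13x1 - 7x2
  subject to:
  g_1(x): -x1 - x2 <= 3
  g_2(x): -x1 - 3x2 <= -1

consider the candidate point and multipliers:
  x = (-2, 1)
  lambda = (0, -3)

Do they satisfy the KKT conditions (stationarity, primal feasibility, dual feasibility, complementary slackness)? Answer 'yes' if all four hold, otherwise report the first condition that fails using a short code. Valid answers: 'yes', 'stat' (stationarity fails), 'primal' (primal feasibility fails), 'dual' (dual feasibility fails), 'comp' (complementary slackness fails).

Gradient of f: grad f(x) = Q x + c = (-3, -9)
Constraint values g_i(x) = a_i^T x - b_i:
  g_1((-2, 1)) = -2
  g_2((-2, 1)) = 0
Stationarity residual: grad f(x) + sum_i lambda_i a_i = (0, 0)
  -> stationarity OK
Primal feasibility (all g_i <= 0): OK
Dual feasibility (all lambda_i >= 0): FAILS
Complementary slackness (lambda_i * g_i(x) = 0 for all i): OK

Verdict: the first failing condition is dual_feasibility -> dual.

dual


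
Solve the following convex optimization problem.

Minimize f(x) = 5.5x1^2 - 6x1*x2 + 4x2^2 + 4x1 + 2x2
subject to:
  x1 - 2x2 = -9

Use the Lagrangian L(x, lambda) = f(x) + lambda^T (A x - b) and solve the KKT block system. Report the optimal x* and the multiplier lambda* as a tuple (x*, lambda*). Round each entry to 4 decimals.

Form the Lagrangian:
  L(x, lambda) = (1/2) x^T Q x + c^T x + lambda^T (A x - b)
Stationarity (grad_x L = 0): Q x + c + A^T lambda = 0.
Primal feasibility: A x = b.

This gives the KKT block system:
  [ Q   A^T ] [ x     ]   [-c ]
  [ A    0  ] [ lambda ] = [ b ]

Solving the linear system:
  x*      = (0.5714, 4.7857)
  lambda* = (18.4286)
  f(x*)   = 88.8571

x* = (0.5714, 4.7857), lambda* = (18.4286)


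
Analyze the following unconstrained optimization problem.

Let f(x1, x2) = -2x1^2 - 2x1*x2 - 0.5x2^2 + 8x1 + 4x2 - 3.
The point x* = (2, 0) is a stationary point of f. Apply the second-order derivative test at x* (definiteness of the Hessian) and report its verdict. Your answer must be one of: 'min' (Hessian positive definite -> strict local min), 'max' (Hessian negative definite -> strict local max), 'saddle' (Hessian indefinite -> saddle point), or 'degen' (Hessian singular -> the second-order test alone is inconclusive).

Compute the Hessian H = grad^2 f:
  H = [[-4, -2], [-2, -1]]
Verify stationarity: grad f(x*) = H x* + g = (0, 0).
Eigenvalues of H: -5, 0.
H has a zero eigenvalue (singular; negative semidefinite but not definite), so H is neither positive definite, negative definite, nor indefinite. The second-order test alone is inconclusive -> degen.
(Indeed, f is constant along the null direction of H through x*, so x* is not a strict local extremum.)

degen


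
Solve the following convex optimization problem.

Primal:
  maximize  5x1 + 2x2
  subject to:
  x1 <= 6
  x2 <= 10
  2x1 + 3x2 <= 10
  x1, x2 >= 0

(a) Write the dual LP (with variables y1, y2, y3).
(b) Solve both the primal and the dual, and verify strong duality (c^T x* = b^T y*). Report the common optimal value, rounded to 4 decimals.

The standard primal-dual pair for 'max c^T x s.t. A x <= b, x >= 0' is:
  Dual:  min b^T y  s.t.  A^T y >= c,  y >= 0.

So the dual LP is:
  minimize  6y1 + 10y2 + 10y3
  subject to:
    y1 + 2y3 >= 5
    y2 + 3y3 >= 2
    y1, y2, y3 >= 0

Solving the primal: x* = (5, 0).
  primal value c^T x* = 25.
Solving the dual: y* = (0, 0, 2.5).
  dual value b^T y* = 25.
Strong duality: c^T x* = b^T y*. Confirmed.

25


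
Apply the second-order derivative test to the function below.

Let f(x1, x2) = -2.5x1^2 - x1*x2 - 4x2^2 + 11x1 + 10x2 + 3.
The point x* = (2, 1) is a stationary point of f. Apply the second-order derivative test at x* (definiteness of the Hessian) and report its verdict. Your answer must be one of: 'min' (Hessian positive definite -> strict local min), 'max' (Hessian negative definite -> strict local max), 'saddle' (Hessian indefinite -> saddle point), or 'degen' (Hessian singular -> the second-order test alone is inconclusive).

Compute the Hessian H = grad^2 f:
  H = [[-5, -1], [-1, -8]]
Verify stationarity: grad f(x*) = H x* + g = (0, 0).
Eigenvalues of H: -8.3028, -4.6972.
Both eigenvalues < 0, so H is negative definite -> x* is a strict local max.

max


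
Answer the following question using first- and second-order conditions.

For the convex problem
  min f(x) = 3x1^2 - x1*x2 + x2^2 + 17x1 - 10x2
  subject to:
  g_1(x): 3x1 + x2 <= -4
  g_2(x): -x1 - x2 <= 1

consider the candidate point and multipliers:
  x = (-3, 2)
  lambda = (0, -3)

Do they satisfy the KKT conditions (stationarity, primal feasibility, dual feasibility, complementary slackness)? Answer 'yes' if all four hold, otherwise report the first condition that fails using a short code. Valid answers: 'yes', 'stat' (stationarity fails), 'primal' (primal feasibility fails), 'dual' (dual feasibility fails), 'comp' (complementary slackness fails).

Gradient of f: grad f(x) = Q x + c = (-3, -3)
Constraint values g_i(x) = a_i^T x - b_i:
  g_1((-3, 2)) = -3
  g_2((-3, 2)) = 0
Stationarity residual: grad f(x) + sum_i lambda_i a_i = (0, 0)
  -> stationarity OK
Primal feasibility (all g_i <= 0): OK
Dual feasibility (all lambda_i >= 0): FAILS
Complementary slackness (lambda_i * g_i(x) = 0 for all i): OK

Verdict: the first failing condition is dual_feasibility -> dual.

dual


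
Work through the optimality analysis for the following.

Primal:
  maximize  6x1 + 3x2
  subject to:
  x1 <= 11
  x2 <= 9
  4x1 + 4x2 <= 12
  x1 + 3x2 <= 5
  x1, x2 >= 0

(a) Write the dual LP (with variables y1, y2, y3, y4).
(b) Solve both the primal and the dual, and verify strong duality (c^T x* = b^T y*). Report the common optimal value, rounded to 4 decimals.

The standard primal-dual pair for 'max c^T x s.t. A x <= b, x >= 0' is:
  Dual:  min b^T y  s.t.  A^T y >= c,  y >= 0.

So the dual LP is:
  minimize  11y1 + 9y2 + 12y3 + 5y4
  subject to:
    y1 + 4y3 + y4 >= 6
    y2 + 4y3 + 3y4 >= 3
    y1, y2, y3, y4 >= 0

Solving the primal: x* = (3, 0).
  primal value c^T x* = 18.
Solving the dual: y* = (0, 0, 1.5, 0).
  dual value b^T y* = 18.
Strong duality: c^T x* = b^T y*. Confirmed.

18


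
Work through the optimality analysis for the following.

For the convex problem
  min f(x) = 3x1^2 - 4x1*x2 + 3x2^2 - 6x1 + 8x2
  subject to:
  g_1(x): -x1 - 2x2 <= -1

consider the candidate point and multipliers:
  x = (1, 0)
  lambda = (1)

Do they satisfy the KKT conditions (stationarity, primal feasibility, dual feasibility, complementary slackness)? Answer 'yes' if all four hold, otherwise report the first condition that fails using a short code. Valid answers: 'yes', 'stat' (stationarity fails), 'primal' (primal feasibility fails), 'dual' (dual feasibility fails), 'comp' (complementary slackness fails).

Gradient of f: grad f(x) = Q x + c = (0, 4)
Constraint values g_i(x) = a_i^T x - b_i:
  g_1((1, 0)) = 0
Stationarity residual: grad f(x) + sum_i lambda_i a_i = (-1, 2)
  -> stationarity FAILS
Primal feasibility (all g_i <= 0): OK
Dual feasibility (all lambda_i >= 0): OK
Complementary slackness (lambda_i * g_i(x) = 0 for all i): OK

Verdict: the first failing condition is stationarity -> stat.

stat


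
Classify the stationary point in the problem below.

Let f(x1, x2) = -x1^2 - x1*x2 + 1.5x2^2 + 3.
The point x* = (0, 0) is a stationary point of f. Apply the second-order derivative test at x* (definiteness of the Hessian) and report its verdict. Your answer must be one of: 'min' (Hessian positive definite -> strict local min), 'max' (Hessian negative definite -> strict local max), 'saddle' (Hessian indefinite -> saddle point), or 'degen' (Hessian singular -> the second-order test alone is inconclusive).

Compute the Hessian H = grad^2 f:
  H = [[-2, -1], [-1, 3]]
Verify stationarity: grad f(x*) = H x* + g = (0, 0).
Eigenvalues of H: -2.1926, 3.1926.
Eigenvalues have mixed signs, so H is indefinite -> x* is a saddle point.

saddle


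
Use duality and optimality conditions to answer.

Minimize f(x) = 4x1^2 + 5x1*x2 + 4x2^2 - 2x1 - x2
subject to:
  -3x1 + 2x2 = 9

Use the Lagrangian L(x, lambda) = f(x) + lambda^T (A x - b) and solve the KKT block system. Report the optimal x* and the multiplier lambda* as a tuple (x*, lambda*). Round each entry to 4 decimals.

Form the Lagrangian:
  L(x, lambda) = (1/2) x^T Q x + c^T x + lambda^T (A x - b)
Stationarity (grad_x L = 0): Q x + c + A^T lambda = 0.
Primal feasibility: A x = b.

This gives the KKT block system:
  [ Q   A^T ] [ x     ]   [-c ]
  [ A    0  ] [ lambda ] = [ b ]

Solving the linear system:
  x*      = (-1.7805, 1.8293)
  lambda* = (-2.3659)
  f(x*)   = 11.5122

x* = (-1.7805, 1.8293), lambda* = (-2.3659)


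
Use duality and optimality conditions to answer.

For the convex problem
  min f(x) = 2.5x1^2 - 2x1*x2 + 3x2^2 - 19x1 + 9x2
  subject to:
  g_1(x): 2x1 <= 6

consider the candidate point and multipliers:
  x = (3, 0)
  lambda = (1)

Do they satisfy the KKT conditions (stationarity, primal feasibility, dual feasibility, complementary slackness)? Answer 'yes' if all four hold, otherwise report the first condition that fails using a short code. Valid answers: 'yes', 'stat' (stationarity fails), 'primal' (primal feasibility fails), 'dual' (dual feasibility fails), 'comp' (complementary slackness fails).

Gradient of f: grad f(x) = Q x + c = (-4, 3)
Constraint values g_i(x) = a_i^T x - b_i:
  g_1((3, 0)) = 0
Stationarity residual: grad f(x) + sum_i lambda_i a_i = (-2, 3)
  -> stationarity FAILS
Primal feasibility (all g_i <= 0): OK
Dual feasibility (all lambda_i >= 0): OK
Complementary slackness (lambda_i * g_i(x) = 0 for all i): OK

Verdict: the first failing condition is stationarity -> stat.

stat


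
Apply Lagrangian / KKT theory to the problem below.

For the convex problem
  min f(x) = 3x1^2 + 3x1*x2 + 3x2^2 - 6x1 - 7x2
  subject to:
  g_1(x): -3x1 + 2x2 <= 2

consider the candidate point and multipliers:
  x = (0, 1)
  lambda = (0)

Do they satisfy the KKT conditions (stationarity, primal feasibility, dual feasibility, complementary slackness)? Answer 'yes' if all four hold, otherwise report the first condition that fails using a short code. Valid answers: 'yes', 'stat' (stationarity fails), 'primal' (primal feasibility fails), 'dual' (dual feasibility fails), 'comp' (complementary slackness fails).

Gradient of f: grad f(x) = Q x + c = (-3, -1)
Constraint values g_i(x) = a_i^T x - b_i:
  g_1((0, 1)) = 0
Stationarity residual: grad f(x) + sum_i lambda_i a_i = (-3, -1)
  -> stationarity FAILS
Primal feasibility (all g_i <= 0): OK
Dual feasibility (all lambda_i >= 0): OK
Complementary slackness (lambda_i * g_i(x) = 0 for all i): OK

Verdict: the first failing condition is stationarity -> stat.

stat


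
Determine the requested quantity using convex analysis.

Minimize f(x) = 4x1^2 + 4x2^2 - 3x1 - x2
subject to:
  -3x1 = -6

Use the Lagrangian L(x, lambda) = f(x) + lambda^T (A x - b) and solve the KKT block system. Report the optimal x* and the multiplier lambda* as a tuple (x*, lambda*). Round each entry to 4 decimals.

Form the Lagrangian:
  L(x, lambda) = (1/2) x^T Q x + c^T x + lambda^T (A x - b)
Stationarity (grad_x L = 0): Q x + c + A^T lambda = 0.
Primal feasibility: A x = b.

This gives the KKT block system:
  [ Q   A^T ] [ x     ]   [-c ]
  [ A    0  ] [ lambda ] = [ b ]

Solving the linear system:
  x*      = (2, 0.125)
  lambda* = (4.3333)
  f(x*)   = 9.9375

x* = (2, 0.125), lambda* = (4.3333)


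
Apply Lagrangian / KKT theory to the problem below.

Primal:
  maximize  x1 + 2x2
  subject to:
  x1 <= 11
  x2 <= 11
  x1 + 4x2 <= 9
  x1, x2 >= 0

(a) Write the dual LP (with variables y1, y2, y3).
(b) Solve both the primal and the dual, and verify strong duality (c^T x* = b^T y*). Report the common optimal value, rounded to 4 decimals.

The standard primal-dual pair for 'max c^T x s.t. A x <= b, x >= 0' is:
  Dual:  min b^T y  s.t.  A^T y >= c,  y >= 0.

So the dual LP is:
  minimize  11y1 + 11y2 + 9y3
  subject to:
    y1 + y3 >= 1
    y2 + 4y3 >= 2
    y1, y2, y3 >= 0

Solving the primal: x* = (9, 0).
  primal value c^T x* = 9.
Solving the dual: y* = (0, 0, 1).
  dual value b^T y* = 9.
Strong duality: c^T x* = b^T y*. Confirmed.

9


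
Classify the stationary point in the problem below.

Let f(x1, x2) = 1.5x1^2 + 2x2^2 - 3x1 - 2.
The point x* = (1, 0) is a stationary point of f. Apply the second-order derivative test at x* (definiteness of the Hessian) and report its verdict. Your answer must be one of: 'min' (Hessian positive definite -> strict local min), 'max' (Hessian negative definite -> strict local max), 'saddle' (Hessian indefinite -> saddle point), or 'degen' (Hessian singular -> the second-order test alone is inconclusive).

Compute the Hessian H = grad^2 f:
  H = [[3, 0], [0, 4]]
Verify stationarity: grad f(x*) = H x* + g = (0, 0).
Eigenvalues of H: 3, 4.
Both eigenvalues > 0, so H is positive definite -> x* is a strict local min.

min


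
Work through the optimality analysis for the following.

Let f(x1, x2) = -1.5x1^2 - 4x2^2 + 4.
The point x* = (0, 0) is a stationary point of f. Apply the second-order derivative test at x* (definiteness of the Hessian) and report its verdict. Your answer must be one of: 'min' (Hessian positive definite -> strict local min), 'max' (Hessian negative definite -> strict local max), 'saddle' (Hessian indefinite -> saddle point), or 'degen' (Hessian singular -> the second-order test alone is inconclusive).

Compute the Hessian H = grad^2 f:
  H = [[-3, 0], [0, -8]]
Verify stationarity: grad f(x*) = H x* + g = (0, 0).
Eigenvalues of H: -8, -3.
Both eigenvalues < 0, so H is negative definite -> x* is a strict local max.

max


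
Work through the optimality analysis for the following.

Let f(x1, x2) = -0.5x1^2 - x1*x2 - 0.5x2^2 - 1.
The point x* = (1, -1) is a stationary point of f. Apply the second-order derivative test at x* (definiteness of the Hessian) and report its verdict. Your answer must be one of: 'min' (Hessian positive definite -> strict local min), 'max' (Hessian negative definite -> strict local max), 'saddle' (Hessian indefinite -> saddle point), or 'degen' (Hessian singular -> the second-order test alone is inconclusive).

Compute the Hessian H = grad^2 f:
  H = [[-1, -1], [-1, -1]]
Verify stationarity: grad f(x*) = H x* + g = (0, 0).
Eigenvalues of H: -2, 0.
H has a zero eigenvalue (singular; negative semidefinite but not definite), so H is neither positive definite, negative definite, nor indefinite. The second-order test alone is inconclusive -> degen.
(Indeed, f is constant along the null direction of H through x*, so x* is not a strict local extremum.)

degen


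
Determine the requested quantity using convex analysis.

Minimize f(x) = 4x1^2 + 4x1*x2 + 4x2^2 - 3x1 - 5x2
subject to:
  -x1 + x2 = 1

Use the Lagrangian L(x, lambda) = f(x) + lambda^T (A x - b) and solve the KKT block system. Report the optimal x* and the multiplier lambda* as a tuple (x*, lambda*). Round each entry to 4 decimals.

Form the Lagrangian:
  L(x, lambda) = (1/2) x^T Q x + c^T x + lambda^T (A x - b)
Stationarity (grad_x L = 0): Q x + c + A^T lambda = 0.
Primal feasibility: A x = b.

This gives the KKT block system:
  [ Q   A^T ] [ x     ]   [-c ]
  [ A    0  ] [ lambda ] = [ b ]

Solving the linear system:
  x*      = (-0.1667, 0.8333)
  lambda* = (-1)
  f(x*)   = -1.3333

x* = (-0.1667, 0.8333), lambda* = (-1)
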